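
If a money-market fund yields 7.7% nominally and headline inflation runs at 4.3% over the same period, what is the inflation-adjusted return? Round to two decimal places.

3.26%

Real return via the Fisher equation: (1 + 7.7%)/(1 + 4.3%) − 1 = 1.077/1.043 − 1 ≈ 0.03260.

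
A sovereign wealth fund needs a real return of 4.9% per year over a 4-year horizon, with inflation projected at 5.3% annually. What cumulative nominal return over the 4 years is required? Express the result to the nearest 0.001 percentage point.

48.873%

Required annual nominal rate: (1+4.9%)(1+5.3%) − 1 = 10.4597%.
Cumulative over 4 years: (1 + 0.104597)^4 − 1 ≈ 0.48873.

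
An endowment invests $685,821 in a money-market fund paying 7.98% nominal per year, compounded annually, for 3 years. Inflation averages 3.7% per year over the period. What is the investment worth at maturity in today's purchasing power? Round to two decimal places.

$774,291.48

Nominal value at maturity: $685,821 × (1 + 7.98%)^3 ≈ $863,457.07.
Price-level factor over 3 years: (1 + 3.7%)^3 = 1.115157653.
The maturity value deflated by that factor is the answer in today's purchasing power.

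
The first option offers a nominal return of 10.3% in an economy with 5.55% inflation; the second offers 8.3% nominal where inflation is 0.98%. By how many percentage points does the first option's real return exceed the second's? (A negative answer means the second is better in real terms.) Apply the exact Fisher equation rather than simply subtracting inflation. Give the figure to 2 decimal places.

The first option real return: 1.103/1.0555 − 1 = 4.500%.
The second real return: 1.083/1.0098 − 1 = 7.249%.
Difference: 4.500 − 7.249 = -2.749 pp.

-2.75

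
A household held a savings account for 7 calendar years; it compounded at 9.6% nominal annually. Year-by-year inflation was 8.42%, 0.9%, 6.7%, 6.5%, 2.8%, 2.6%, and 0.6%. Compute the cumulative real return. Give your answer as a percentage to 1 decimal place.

44.0%

Cumulative inflation factor: 1.0842 × 1.009 × 1.067 × 1.065 × 1.028 × 1.026 × 1.006 ≈ 1.31903.
Nominal growth factor: 1.89965. Real growth factor = 1.89965 / 1.31903 ≈ 1.44019.
Total real return ≈ 44.0193%.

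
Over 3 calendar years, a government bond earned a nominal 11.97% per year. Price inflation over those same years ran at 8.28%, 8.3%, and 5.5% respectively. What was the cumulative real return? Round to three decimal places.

Cumulative inflation factor: 1.0828 × 1.083 × 1.055 ≈ 1.23717.
Nominal growth factor: 1.40380. Real growth factor = 1.40380 / 1.23717 ≈ 1.13469.
Total real return ≈ 13.4686%.

13.469%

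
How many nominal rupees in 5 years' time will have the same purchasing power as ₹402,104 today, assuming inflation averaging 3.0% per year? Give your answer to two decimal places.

Cumulative price-level factor: (1+3.0%)^5 = 1.1592740743.
The nominal amount required is ₹402,104 scaled up by that factor.

₹466,148.74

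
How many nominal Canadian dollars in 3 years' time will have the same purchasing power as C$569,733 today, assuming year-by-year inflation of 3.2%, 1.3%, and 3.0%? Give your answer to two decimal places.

Cumulative price-level factor: 1.032 × 1.013 × 1.030 = 1.07677848.
Multiplying C$569,733 by the price-level factor gives the future nominal sum.

C$613,476.23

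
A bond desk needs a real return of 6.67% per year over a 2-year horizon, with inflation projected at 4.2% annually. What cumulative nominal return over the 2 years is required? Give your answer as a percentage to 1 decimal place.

23.5%

Required annual nominal rate: (1+6.67%)(1+4.2%) − 1 = 11.15014%.
Cumulative over 2 years: (1 + 0.1115014)^2 − 1 ≈ 0.23544.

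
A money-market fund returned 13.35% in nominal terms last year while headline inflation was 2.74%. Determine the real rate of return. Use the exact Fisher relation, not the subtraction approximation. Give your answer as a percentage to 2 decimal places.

Real return via the Fisher equation: (1 + 13.35%)/(1 + 2.74%) − 1 = 1.1335/1.0274 − 1 ≈ 0.10327.

10.33%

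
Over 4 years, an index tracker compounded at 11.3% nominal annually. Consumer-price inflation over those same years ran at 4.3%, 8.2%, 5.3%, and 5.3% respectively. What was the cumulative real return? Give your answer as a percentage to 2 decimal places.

Cumulative inflation factor: 1.043 × 1.082 × 1.053 × 1.053 ≈ 1.25132.
Nominal growth factor: 1.53455. Real growth factor = 1.53455 / 1.25132 ≈ 1.22634.
Total real return ≈ 22.6344%.

22.63%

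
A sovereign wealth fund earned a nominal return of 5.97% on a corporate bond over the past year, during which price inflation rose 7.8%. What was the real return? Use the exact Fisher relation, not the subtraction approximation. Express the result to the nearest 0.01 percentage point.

-1.70%

Real return via the Fisher equation: (1 + 5.97%)/(1 + 7.8%) − 1 = 1.0597/1.078 − 1 ≈ -0.01698.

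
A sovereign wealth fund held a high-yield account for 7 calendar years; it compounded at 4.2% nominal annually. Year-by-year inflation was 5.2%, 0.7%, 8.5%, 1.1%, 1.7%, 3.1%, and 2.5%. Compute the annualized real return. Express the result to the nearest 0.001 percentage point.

0.943%

Cumulative inflation factor: 1.052 × 1.007 × 1.085 × 1.011 × 1.017 × 1.031 × 1.025 ≈ 1.24891.
Nominal growth factor: 1.33375. Real growth factor = 1.33375 / 1.24891 ≈ 1.06793.
Annualized: 1.06793^(1/7) − 1 ≈ 0.00943.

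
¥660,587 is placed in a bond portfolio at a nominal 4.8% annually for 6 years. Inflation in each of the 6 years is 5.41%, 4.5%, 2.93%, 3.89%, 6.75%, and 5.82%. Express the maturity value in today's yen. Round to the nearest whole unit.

Nominal value at maturity: ¥660,587 × (1 + 4.8%)^6 ≈ ¥875,181.
Price-level factor over 6 years: 1.0541 × 1.045 × 1.0293 × 1.0389 × 1.0675 × 1.0582 ≈ 1.3306059579.
The maturity value deflated by that factor is the answer in today's purchasing power.

¥657,731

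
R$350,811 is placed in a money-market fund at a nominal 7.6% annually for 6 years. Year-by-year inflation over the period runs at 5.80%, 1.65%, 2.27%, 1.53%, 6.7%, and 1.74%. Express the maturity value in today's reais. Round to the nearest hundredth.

R$449,112.34

Nominal value at maturity: R$350,811 × (1 + 7.6%)^6 ≈ R$544,436.00.
Price-level factor over 6 years: 1.0580 × 1.0165 × 1.0227 × 1.0153 × 1.067 × 1.0174 ≈ 1.2122490307.
Dividing the nominal maturity value by the price-level factor gives the value in today's money.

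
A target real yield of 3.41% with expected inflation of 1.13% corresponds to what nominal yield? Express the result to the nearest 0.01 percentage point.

By the Fisher equation, 1 + r_nom = (1 + 3.41%)(1 + 1.13%) = 1.0341 × 1.0113 = 1.04578533.
So r_nom = 4.578533%.

4.58%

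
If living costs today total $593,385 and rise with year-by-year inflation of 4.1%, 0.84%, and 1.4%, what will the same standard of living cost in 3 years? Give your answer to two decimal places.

Cumulative price-level factor: 1.041 × 1.0084 × 1.014 = 1.0644408216.
The nominal amount required is $593,385 scaled up by that factor.

$631,623.22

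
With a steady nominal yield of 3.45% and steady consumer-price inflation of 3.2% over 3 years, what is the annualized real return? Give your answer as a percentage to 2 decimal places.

0.24%

With constant rates the annual real return is the same each year: (1+3.45%)/(1+3.2%) − 1 = 0.00242.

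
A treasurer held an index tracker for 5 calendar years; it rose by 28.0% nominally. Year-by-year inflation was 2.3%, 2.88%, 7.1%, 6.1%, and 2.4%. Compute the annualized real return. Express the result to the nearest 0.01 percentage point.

Cumulative inflation factor: 1.023 × 1.0288 × 1.071 × 1.061 × 1.024 ≈ 1.22465.
Nominal growth factor: 1.28000. Real growth factor = 1.28000 / 1.22465 ≈ 1.04520.
Annualized: 1.04520^(1/5) − 1 ≈ 0.00888.

0.89%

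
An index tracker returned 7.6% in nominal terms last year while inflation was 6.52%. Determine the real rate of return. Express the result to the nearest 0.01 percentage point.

Real return via the Fisher equation: (1 + 7.6%)/(1 + 6.52%) − 1 = 1.076/1.0652 − 1 ≈ 0.01014.

1.01%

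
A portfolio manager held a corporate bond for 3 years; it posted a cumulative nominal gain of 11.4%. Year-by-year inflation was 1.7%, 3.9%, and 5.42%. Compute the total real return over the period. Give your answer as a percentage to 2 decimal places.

0.01%

Cumulative inflation factor: 1.017 × 1.039 × 1.0542 ≈ 1.11393.
Nominal growth factor: 1.11400. Real growth factor = 1.11400 / 1.11393 ≈ 1.00006.
Total real return ≈ 0.0059%.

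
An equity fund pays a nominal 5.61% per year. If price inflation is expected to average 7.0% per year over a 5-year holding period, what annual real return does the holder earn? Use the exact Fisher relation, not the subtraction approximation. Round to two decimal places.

With constant rates the annual real return is the same each year: (1+5.61%)/(1+7.0%) − 1 = -0.01299.

-1.30%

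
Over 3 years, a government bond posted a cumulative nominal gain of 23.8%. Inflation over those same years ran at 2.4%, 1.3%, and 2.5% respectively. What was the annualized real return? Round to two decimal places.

5.20%

Cumulative inflation factor: 1.024 × 1.013 × 1.025 ≈ 1.06324.
Nominal growth factor: 1.23800. Real growth factor = 1.23800 / 1.06324 ≈ 1.16436.
Annualized: 1.16436^(1/3) − 1 ≈ 0.05203.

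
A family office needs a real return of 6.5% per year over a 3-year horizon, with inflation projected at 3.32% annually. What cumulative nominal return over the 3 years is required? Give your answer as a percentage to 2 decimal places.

Required annual nominal rate: (1+6.5%)(1+3.32%) − 1 = 10.0358%.
Cumulative over 3 years: (1 + 0.100358)^3 − 1 ≈ 0.33230.

33.23%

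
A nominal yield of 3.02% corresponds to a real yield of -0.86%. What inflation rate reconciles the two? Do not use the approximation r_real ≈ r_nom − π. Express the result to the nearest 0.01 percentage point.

3.91%

From (1+r_nom) = (1+r_real)(1+π), we get 1+π = (1 + 3.02%)/(1 − 0.86%) = 1.0302/0.9914 ≈ 1.03914.
So π ≈ 3.9137%.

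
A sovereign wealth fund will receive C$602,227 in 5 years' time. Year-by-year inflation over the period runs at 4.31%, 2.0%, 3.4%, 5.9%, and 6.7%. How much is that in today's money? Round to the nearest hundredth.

Price-level factor over 5 years: 1.0431 × 1.020 × 1.034 × 1.059 × 1.067 ≈ 1.2431027736.
Purchasing power today: C$602,227 divided by that factor.

C$484,454.72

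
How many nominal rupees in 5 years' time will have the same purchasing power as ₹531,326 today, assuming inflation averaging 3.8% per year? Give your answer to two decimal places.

₹640,247.42

Cumulative price-level factor: (1+3.8%)^5 ≈ 1.2049992249.
The nominal amount required is ₹531,326 scaled up by that factor.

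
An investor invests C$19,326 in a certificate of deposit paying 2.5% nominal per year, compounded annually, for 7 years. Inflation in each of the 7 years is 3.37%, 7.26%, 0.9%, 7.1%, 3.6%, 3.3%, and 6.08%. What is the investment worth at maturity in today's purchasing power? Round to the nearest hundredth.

C$16,888.94

Nominal value at maturity: C$19,326 × (1 + 2.5%)^7 ≈ C$22,972.54.
Price-level factor over 7 years: 1.0337 × 1.0726 × 1.009 × 1.071 × 1.036 × 1.033 × 1.0608 ≈ 1.3602117871.
Dividing the nominal maturity value by the price-level factor gives the value in today's money.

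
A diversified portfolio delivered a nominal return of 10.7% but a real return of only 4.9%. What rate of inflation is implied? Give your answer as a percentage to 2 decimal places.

From (1+r_nom) = (1+r_real)(1+π), we get 1+π = (1 + 10.7%)/(1 + 4.9%) = 1.107/1.049 ≈ 1.05529.
So π ≈ 5.5291%.

5.53%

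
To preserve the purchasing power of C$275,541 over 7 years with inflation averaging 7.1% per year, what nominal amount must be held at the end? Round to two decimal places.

C$445,361.35

Cumulative price-level factor: (1+7.1%)^7 ≈ 1.6163160884.
Multiplying C$275,541 by the price-level factor gives the future nominal sum.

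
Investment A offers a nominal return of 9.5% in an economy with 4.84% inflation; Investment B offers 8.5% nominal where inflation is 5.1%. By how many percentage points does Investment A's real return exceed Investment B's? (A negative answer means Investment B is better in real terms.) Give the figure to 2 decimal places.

Investment A real return: 1.095/1.0484 − 1 = 4.445%.
Investment B real return: 1.085/1.051 − 1 = 3.235%.
Difference: 4.445 − 3.235 = 1.210 pp.

1.21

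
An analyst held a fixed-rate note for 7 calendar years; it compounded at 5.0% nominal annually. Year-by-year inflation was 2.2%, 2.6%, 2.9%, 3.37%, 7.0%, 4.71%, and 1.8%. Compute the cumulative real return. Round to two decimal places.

Cumulative inflation factor: 1.022 × 1.026 × 1.029 × 1.0337 × 1.070 × 1.0471 × 1.018 ≈ 1.27212.
Nominal growth factor: 1.40710. Real growth factor = 1.40710 / 1.27212 ≈ 1.10611.
Total real return ≈ 10.6107%.

10.61%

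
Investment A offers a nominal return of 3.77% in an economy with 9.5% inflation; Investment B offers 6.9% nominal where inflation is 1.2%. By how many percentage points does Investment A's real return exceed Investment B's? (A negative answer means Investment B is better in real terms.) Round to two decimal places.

-10.87

Investment A real return: 1.0377/1.095 − 1 = -5.233%.
Investment B real return: 1.069/1.012 − 1 = 5.632%.
Difference: -5.233 − 5.632 = -10.865 pp.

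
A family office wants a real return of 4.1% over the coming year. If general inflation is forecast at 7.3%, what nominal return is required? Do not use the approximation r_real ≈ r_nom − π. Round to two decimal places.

By the Fisher equation, 1 + r_nom = (1 + 4.1%)(1 + 7.3%) = 1.041 × 1.073 = 1.116993.
So r_nom = 11.6993%.

11.70%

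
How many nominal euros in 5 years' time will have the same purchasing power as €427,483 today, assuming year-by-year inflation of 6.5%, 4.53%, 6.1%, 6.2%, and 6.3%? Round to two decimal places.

€570,010.13

Cumulative price-level factor: 1.065 × 1.0453 × 1.061 × 1.062 × 1.063 ≈ 1.3334100476.
Multiplying €427,483 by the price-level factor gives the future nominal sum.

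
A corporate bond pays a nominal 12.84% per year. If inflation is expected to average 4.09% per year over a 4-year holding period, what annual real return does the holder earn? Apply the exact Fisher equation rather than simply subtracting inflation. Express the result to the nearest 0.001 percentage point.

8.406%

With constant rates the annual real return is the same each year: (1+12.84%)/(1+4.09%) − 1 = 0.08406.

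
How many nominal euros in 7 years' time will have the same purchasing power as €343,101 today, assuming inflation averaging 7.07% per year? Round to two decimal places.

Cumulative price-level factor: (1+7.07%)^7 ≈ 1.6131495032.
The nominal amount required is €343,101 scaled up by that factor.

€553,473.21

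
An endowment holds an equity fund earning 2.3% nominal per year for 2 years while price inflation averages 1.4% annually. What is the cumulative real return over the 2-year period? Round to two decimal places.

1.78%

The annual real rate is (1+2.3%)/(1+1.4%) − 1 = 0.8876%.
Compounded over 2 years: (1 + 0.008876)^2 − 1 ≈ 0.01783.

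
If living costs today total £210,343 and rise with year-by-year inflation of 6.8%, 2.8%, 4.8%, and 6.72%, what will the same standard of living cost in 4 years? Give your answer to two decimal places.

Cumulative price-level factor: 1.068 × 1.028 × 1.048 × 1.0672 ≈ 1.2279239399.
The nominal amount required is £210,343 scaled up by that factor.

£258,285.21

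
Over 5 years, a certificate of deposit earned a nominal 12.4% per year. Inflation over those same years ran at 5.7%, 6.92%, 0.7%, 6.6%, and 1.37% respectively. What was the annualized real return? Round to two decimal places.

7.85%

Cumulative inflation factor: 1.057 × 1.0692 × 1.007 × 1.066 × 1.0137 ≈ 1.22979.
Nominal growth factor: 1.79404. Real growth factor = 1.79404 / 1.22979 ≈ 1.45882.
Annualized: 1.45882^(1/5) − 1 ≈ 0.07845.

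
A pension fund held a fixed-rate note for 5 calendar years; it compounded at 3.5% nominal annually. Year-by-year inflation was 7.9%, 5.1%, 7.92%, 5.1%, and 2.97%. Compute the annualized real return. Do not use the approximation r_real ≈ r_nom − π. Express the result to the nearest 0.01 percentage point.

-2.16%

Cumulative inflation factor: 1.079 × 1.051 × 1.0792 × 1.051 × 1.0297 ≈ 1.32446.
Nominal growth factor: 1.18769. Real growth factor = 1.18769 / 1.32446 ≈ 0.89673.
Annualized: 0.89673^(1/5) − 1 ≈ -0.02156.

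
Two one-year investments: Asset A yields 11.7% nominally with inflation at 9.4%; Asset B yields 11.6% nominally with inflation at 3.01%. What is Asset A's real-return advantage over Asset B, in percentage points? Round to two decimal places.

Asset A real return: 1.117/1.094 − 1 = 2.102%.
Asset B real return: 1.116/1.0301 − 1 = 8.339%.
Difference: 2.102 − 8.339 = -6.237 pp.

-6.24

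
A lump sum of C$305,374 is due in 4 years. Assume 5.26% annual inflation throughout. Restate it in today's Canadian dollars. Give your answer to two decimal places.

Price-level factor over 4 years: (1 + 5.26%)^4 ≈ 1.2275903413.
Purchasing power today: C$305,374 divided by that factor.

C$248,758.88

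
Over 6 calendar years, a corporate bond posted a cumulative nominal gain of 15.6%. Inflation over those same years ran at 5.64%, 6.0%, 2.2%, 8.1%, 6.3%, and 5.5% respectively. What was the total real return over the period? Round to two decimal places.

Cumulative inflation factor: 1.0564 × 1.060 × 1.022 × 1.081 × 1.063 × 1.055 ≈ 1.38738.
Nominal growth factor: 1.15600. Real growth factor = 1.15600 / 1.38738 ≈ 0.83322.
Total real return ≈ -16.6777%.

-16.68%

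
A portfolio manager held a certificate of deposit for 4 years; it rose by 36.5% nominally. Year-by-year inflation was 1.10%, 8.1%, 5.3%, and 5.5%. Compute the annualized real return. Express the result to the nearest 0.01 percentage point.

Cumulative inflation factor: 1.0110 × 1.081 × 1.053 × 1.055 ≈ 1.21411.
Nominal growth factor: 1.36500. Real growth factor = 1.36500 / 1.21411 ≈ 1.12428.
Annualized: 1.12428^(1/4) − 1 ≈ 0.02972.

2.97%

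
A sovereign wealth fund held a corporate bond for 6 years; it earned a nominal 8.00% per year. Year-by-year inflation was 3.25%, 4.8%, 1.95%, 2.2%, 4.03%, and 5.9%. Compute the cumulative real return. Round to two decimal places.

Cumulative inflation factor: 1.0325 × 1.048 × 1.0195 × 1.022 × 1.0403 × 1.059 ≈ 1.24206.
Nominal growth factor: 1.58687. Real growth factor = 1.58687 / 1.24206 ≈ 1.27761.
Total real return ≈ 27.7611%.

27.76%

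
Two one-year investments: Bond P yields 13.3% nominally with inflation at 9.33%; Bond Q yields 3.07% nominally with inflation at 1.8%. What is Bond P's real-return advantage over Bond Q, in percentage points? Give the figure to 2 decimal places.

Bond P real return: 1.133/1.0933 − 1 = 3.631%.
Bond Q real return: 1.0307/1.018 − 1 = 1.248%.
Difference: 3.631 − 1.248 = 2.383 pp.

2.38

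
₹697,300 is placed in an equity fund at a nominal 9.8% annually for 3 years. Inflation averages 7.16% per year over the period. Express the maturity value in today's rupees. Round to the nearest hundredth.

Nominal value at maturity: ₹697,300 × (1 + 9.8%)^3 ≈ ₹923,053.10.
Price-level factor over 3 years: (1 + 7.16%)^3 ≈ 1.2305467417.
Dividing the nominal maturity value by the price-level factor gives the value in today's money.

₹750,116.24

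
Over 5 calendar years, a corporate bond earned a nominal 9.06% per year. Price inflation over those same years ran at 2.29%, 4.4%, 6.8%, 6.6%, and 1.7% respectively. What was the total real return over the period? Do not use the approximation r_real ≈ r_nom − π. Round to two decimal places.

24.78%

Cumulative inflation factor: 1.0229 × 1.044 × 1.068 × 1.066 × 1.017 ≈ 1.23647.
Nominal growth factor: 1.54286. Real growth factor = 1.54286 / 1.23647 ≈ 1.24780.
Total real return ≈ 24.7798%.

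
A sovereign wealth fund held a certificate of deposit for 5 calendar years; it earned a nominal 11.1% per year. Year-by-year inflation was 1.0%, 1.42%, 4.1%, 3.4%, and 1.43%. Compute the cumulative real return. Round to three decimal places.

51.352%

Cumulative inflation factor: 1.010 × 1.0142 × 1.041 × 1.034 × 1.0143 ≈ 1.11836.
Nominal growth factor: 1.69266. Real growth factor = 1.69266 / 1.11836 ≈ 1.51352.
Total real return ≈ 51.3518%.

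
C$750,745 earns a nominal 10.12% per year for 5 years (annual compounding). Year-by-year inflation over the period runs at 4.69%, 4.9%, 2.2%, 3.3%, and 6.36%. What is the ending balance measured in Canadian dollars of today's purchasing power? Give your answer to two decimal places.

Nominal value at maturity: C$750,745 × (1 + 10.12%)^5 ≈ C$1,215,691.73.
Price-level factor over 5 years: 1.0469 × 1.049 × 1.022 × 1.033 × 1.0636 ≈ 1.2331338912.
The maturity value deflated by that factor is the answer in today's purchasing power.

C$985,855.42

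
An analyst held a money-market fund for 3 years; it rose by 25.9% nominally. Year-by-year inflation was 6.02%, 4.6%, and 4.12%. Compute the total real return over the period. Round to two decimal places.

9.04%

Cumulative inflation factor: 1.0602 × 1.046 × 1.0412 ≈ 1.15466.
Nominal growth factor: 1.25900. Real growth factor = 1.25900 / 1.15466 ≈ 1.09037.
Total real return ≈ 9.0365%.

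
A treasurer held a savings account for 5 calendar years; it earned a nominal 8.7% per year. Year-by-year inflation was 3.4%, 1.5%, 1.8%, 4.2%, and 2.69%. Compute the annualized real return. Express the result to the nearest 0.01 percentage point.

5.83%

Cumulative inflation factor: 1.034 × 1.015 × 1.018 × 1.042 × 1.0269 ≈ 1.14322.
Nominal growth factor: 1.51757. Real growth factor = 1.51757 / 1.14322 ≈ 1.32745.
Annualized: 1.32745^(1/5) − 1 ≈ 0.05829.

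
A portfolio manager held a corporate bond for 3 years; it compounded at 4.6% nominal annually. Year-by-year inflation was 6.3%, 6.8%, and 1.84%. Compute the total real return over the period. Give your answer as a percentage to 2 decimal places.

Cumulative inflation factor: 1.063 × 1.068 × 1.0184 ≈ 1.15617.
Nominal growth factor: 1.14445. Real growth factor = 1.14445 / 1.15617 ≈ 0.98986.
Total real return ≈ -1.0144%.

-1.01%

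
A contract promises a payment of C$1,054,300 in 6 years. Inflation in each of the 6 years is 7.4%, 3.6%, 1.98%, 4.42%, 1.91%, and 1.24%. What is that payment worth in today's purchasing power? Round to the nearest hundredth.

Price-level factor over 6 years: 1.074 × 1.036 × 1.0198 × 1.0442 × 1.0191 × 1.0124 ≈ 1.2224515945.
Purchasing power today: C$1,054,300 divided by that factor.

C$862,447.24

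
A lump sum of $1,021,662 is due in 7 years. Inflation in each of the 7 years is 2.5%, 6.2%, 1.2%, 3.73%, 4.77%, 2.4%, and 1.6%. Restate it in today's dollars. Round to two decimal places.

Price-level factor over 7 years: 1.025 × 1.062 × 1.012 × 1.0373 × 1.0477 × 1.024 × 1.016 ≈ 1.2455577865.
Purchasing power today: $1,021,662 divided by that factor.

$820,244.56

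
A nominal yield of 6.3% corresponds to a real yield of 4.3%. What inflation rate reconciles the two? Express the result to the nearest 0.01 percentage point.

1.92%

From (1+r_nom) = (1+r_real)(1+π), we get 1+π = (1 + 6.3%)/(1 + 4.3%) = 1.063/1.043 ≈ 1.01918.
So π ≈ 1.9175%.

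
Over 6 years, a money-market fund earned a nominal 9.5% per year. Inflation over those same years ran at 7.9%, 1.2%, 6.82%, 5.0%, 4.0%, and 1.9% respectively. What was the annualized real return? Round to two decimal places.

Cumulative inflation factor: 1.079 × 1.012 × 1.0682 × 1.050 × 1.040 × 1.019 ≈ 1.29793.
Nominal growth factor: 1.72379. Real growth factor = 1.72379 / 1.29793 ≈ 1.32811.
Annualized: 1.32811^(1/6) − 1 ≈ 0.04843.

4.84%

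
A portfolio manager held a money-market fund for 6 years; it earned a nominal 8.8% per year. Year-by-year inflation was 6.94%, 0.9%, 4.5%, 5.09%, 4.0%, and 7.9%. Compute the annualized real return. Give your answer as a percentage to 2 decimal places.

Cumulative inflation factor: 1.0694 × 1.009 × 1.045 × 1.0509 × 1.040 × 1.079 ≈ 1.32973.
Nominal growth factor: 1.65872. Real growth factor = 1.65872 / 1.32973 ≈ 1.24741.
Annualized: 1.24741^(1/6) − 1 ≈ 0.03753.

3.75%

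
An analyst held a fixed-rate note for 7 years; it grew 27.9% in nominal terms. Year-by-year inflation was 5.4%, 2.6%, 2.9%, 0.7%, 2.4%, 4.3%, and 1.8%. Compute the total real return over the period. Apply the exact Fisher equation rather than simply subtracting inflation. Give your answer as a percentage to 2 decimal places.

Cumulative inflation factor: 1.054 × 1.026 × 1.029 × 1.007 × 1.024 × 1.043 × 1.018 ≈ 1.21833.
Nominal growth factor: 1.27900. Real growth factor = 1.27900 / 1.21833 ≈ 1.04980.
Total real return ≈ 4.9798%.

4.98%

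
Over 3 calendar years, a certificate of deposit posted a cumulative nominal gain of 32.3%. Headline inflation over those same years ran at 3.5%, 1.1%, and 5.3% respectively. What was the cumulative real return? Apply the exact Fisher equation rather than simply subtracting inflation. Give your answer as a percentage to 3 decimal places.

Cumulative inflation factor: 1.035 × 1.011 × 1.053 ≈ 1.10184.
Nominal growth factor: 1.32300. Real growth factor = 1.32300 / 1.10184 ≈ 1.20072.
Total real return ≈ 20.0715%.

20.072%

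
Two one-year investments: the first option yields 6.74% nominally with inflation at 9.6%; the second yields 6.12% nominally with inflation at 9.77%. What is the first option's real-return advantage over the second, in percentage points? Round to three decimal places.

0.716

The first option real return: 1.0674/1.096 − 1 = -2.6095%.
The second real return: 1.0612/1.0977 − 1 = -3.3251%.
Difference: -2.6095 − (-3.3251) = 0.7156 pp.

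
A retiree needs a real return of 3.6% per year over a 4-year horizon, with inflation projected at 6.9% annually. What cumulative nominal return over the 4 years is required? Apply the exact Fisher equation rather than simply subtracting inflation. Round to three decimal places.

Required annual nominal rate: (1+3.6%)(1+6.9%) − 1 = 10.7484%.
Cumulative over 4 years: (1 + 0.107484)^4 − 1 ≈ 0.50435.

50.435%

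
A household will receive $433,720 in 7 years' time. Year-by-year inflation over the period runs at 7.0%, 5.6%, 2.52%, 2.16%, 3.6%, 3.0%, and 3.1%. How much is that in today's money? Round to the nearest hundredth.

$333,132.21

Price-level factor over 7 years: 1.070 × 1.056 × 1.0252 × 1.0216 × 1.036 × 1.030 × 1.031 ≈ 1.3019455545.
Purchasing power today: $433,720 divided by that factor.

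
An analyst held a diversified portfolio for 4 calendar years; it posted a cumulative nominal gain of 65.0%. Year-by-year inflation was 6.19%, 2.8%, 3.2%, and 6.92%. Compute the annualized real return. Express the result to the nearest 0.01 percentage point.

Cumulative inflation factor: 1.0619 × 1.028 × 1.032 × 1.0692 ≈ 1.20452.
Nominal growth factor: 1.65000. Real growth factor = 1.65000 / 1.20452 ≈ 1.36984.
Annualized: 1.36984^(1/4) − 1 ≈ 0.08185.

8.19%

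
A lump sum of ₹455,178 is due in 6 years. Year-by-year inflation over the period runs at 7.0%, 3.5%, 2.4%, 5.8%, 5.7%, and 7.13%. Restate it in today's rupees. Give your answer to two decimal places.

₹335,031.33

Price-level factor over 6 years: 1.070 × 1.035 × 1.024 × 1.058 × 1.057 × 1.0713 ≈ 1.3586132446.
Purchasing power today: ₹455,178 divided by that factor.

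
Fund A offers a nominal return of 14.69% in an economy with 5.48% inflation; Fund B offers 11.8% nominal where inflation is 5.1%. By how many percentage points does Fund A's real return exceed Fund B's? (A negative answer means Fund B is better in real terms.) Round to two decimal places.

2.36

Fund A real return: 1.1469/1.0548 − 1 = 8.732%.
Fund B real return: 1.118/1.051 − 1 = 6.375%.
Difference: 8.732 − 6.375 = 2.357 pp.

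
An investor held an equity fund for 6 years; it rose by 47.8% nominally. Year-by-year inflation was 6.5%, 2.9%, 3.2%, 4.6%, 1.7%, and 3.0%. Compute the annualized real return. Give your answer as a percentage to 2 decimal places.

Cumulative inflation factor: 1.065 × 1.029 × 1.032 × 1.046 × 1.017 × 1.030 ≈ 1.23918.
Nominal growth factor: 1.47800. Real growth factor = 1.47800 / 1.23918 ≈ 1.19272.
Annualized: 1.19272^(1/6) − 1 ≈ 0.02981.

2.98%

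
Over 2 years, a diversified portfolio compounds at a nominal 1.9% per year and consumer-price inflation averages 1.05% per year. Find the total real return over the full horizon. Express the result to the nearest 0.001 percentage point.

The annual real rate is (1+1.9%)/(1+1.05%) − 1 = 0.8412%.
Compounded over 2 years: (1 + 0.008412)^2 − 1 ≈ 0.01689.

1.689%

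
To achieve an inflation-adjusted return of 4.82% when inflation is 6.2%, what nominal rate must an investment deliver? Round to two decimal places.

By the Fisher equation, 1 + r_nom = (1 + 4.82%)(1 + 6.2%) = 1.0482 × 1.062 = 1.1131884.
So r_nom = 11.31884%.

11.32%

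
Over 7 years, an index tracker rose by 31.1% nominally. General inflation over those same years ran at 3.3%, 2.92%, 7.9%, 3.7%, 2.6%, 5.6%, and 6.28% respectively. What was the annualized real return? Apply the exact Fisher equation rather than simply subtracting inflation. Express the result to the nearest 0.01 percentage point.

Cumulative inflation factor: 1.033 × 1.0292 × 1.079 × 1.037 × 1.026 × 1.056 × 1.0628 ≈ 1.36982.
Nominal growth factor: 1.31100. Real growth factor = 1.31100 / 1.36982 ≈ 0.95706.
Annualized: 0.95706^(1/7) − 1 ≈ -0.00625.

-0.63%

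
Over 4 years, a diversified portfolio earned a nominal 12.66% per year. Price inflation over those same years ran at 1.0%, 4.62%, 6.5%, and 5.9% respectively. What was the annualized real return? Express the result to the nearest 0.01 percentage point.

Cumulative inflation factor: 1.010 × 1.0462 × 1.065 × 1.059 ≈ 1.19174.
Nominal growth factor: 1.61094. Real growth factor = 1.61094 / 1.19174 ≈ 1.35175.
Annualized: 1.35175^(1/4) − 1 ≈ 0.07826.

7.83%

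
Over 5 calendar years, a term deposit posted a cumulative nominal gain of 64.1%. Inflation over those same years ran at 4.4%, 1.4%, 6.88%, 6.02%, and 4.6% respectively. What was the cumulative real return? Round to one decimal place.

30.8%

Cumulative inflation factor: 1.044 × 1.014 × 1.0688 × 1.0602 × 1.046 ≈ 1.25474.
Nominal growth factor: 1.64100. Real growth factor = 1.64100 / 1.25474 ≈ 1.30784.
Total real return ≈ 30.7839%.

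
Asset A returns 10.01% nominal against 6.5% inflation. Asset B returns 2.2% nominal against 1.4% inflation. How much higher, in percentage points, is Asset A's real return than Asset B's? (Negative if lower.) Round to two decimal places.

Asset A real return: 1.1001/1.065 − 1 = 3.296%.
Asset B real return: 1.022/1.014 − 1 = 0.789%.
Difference: 3.296 − 0.789 = 2.507 pp.

2.51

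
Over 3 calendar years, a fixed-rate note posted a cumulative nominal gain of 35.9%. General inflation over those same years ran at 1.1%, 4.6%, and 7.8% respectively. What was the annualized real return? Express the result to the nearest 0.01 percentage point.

Cumulative inflation factor: 1.011 × 1.046 × 1.078 ≈ 1.13999.
Nominal growth factor: 1.35900. Real growth factor = 1.35900 / 1.13999 ≈ 1.19211.
Annualized: 1.19211^(1/3) − 1 ≈ 0.06033.

6.03%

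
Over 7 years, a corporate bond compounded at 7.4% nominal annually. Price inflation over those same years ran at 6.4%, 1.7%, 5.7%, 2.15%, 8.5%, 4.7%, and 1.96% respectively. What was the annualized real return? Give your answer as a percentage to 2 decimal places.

Cumulative inflation factor: 1.064 × 1.017 × 1.057 × 1.0215 × 1.085 × 1.047 × 1.0196 ≈ 1.35326.
Nominal growth factor: 1.64828. Real growth factor = 1.64828 / 1.35326 ≈ 1.21800.
Annualized: 1.21800^(1/7) − 1 ≈ 0.02857.

2.86%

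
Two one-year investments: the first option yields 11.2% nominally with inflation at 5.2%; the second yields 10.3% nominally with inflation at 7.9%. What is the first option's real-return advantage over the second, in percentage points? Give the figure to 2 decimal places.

3.48

The first option real return: 1.112/1.052 − 1 = 5.703%.
The second real return: 1.103/1.079 − 1 = 2.224%.
Difference: 5.703 − 2.224 = 3.479 pp.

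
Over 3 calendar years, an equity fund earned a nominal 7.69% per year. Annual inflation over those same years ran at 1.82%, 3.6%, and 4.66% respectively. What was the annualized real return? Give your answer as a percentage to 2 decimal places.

Cumulative inflation factor: 1.0182 × 1.036 × 1.0466 ≈ 1.10401.
Nominal growth factor: 1.24890. Real growth factor = 1.24890 / 1.10401 ≈ 1.13123.
Annualized: 1.13123^(1/3) − 1 ≈ 0.04196.

4.20%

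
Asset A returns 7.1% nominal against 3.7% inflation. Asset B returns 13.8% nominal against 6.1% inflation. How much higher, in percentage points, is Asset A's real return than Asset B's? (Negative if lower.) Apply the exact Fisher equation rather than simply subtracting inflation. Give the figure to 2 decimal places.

Asset A real return: 1.071/1.037 − 1 = 3.279%.
Asset B real return: 1.138/1.061 − 1 = 7.257%.
Difference: 3.279 − 7.257 = -3.978 pp.

-3.98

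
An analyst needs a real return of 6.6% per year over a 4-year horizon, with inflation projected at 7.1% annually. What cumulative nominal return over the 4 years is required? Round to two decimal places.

69.90%

Required annual nominal rate: (1+6.6%)(1+7.1%) − 1 = 14.1686%.
Cumulative over 4 years: (1 + 0.141686)^4 − 1 ≈ 0.69897.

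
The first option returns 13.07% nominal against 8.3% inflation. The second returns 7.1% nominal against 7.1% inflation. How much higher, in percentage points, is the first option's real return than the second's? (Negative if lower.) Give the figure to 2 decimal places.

4.40

The first option real return: 1.1307/1.083 − 1 = 4.404%.
The second real return: 1.071/1.071 − 1 = 0.000%.
Difference: 4.404 − 0.000 = 4.404 pp.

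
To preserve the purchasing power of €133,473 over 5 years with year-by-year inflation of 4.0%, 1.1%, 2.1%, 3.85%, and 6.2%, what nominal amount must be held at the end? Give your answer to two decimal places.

Cumulative price-level factor: 1.040 × 1.011 × 1.021 × 1.0385 × 1.062 ≈ 1.1839715169.
Multiplying €133,473 by the price-level factor gives the future nominal sum.

€158,028.23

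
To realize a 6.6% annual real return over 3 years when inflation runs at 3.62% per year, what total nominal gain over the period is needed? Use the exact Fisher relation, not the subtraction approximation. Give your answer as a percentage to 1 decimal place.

Required annual nominal rate: (1+6.6%)(1+3.62%) − 1 = 10.45892%.
Cumulative over 3 years: (1 + 0.1045892)^3 − 1 ≈ 0.34773.

34.8%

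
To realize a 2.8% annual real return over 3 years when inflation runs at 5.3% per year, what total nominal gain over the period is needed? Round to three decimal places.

Required annual nominal rate: (1+2.8%)(1+5.3%) − 1 = 8.2484%.
Cumulative over 3 years: (1 + 0.082484)^3 − 1 ≈ 0.26842.

26.842%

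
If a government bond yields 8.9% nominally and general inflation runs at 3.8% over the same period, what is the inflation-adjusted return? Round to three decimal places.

Real return via the Fisher equation: (1 + 8.9%)/(1 + 3.8%) − 1 = 1.089/1.038 − 1 ≈ 0.04913.

4.913%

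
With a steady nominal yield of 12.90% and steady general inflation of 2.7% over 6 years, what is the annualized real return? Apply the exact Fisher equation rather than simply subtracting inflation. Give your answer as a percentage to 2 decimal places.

With constant rates the annual real return is the same each year: (1+12.90%)/(1+2.7%) − 1 = 0.09932.

9.93%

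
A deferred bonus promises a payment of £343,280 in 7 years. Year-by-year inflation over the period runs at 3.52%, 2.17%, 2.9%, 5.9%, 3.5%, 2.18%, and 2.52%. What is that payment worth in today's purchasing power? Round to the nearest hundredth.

Price-level factor over 7 years: 1.0352 × 1.0217 × 1.029 × 1.059 × 1.035 × 1.0218 × 1.0252 ≈ 1.2496081160.
Purchasing power today: £343,280 divided by that factor.

£274,710.12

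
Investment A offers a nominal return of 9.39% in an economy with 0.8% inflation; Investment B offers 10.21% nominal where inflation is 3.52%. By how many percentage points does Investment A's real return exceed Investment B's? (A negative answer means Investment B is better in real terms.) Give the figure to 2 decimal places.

Investment A real return: 1.0939/1.008 − 1 = 8.522%.
Investment B real return: 1.1021/1.0352 − 1 = 6.463%.
Difference: 8.522 − 6.463 = 2.059 pp.

2.06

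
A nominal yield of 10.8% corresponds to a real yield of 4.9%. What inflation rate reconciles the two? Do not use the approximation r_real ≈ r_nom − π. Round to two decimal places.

5.62%

From (1+r_nom) = (1+r_real)(1+π), we get 1+π = (1 + 10.8%)/(1 + 4.9%) = 1.108/1.049 ≈ 1.05624.
So π ≈ 5.6244%.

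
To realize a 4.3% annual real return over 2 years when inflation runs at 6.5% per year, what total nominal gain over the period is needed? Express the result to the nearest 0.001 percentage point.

23.387%

Required annual nominal rate: (1+4.3%)(1+6.5%) − 1 = 11.0795%.
Cumulative over 2 years: (1 + 0.110795)^2 − 1 ≈ 0.23387.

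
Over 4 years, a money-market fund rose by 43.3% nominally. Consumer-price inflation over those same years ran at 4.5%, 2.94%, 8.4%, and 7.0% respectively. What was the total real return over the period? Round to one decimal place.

14.9%

Cumulative inflation factor: 1.045 × 1.0294 × 1.084 × 1.070 ≈ 1.24771.
Nominal growth factor: 1.43300. Real growth factor = 1.43300 / 1.24771 ≈ 1.14850.
Total real return ≈ 14.8504%.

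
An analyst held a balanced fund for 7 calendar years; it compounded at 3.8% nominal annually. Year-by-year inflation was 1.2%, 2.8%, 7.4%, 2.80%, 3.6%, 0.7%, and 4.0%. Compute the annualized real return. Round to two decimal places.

0.59%

Cumulative inflation factor: 1.012 × 1.028 × 1.074 × 1.0280 × 1.036 × 1.007 × 1.040 ≈ 1.24622.
Nominal growth factor: 1.29832. Real growth factor = 1.29832 / 1.24622 ≈ 1.04181.
Annualized: 1.04181^(1/7) − 1 ≈ 0.00587.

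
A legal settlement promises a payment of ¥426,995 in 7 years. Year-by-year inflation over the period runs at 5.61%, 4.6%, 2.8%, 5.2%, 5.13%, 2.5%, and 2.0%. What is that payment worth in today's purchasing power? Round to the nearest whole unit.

Price-level factor over 7 years: 1.0561 × 1.046 × 1.028 × 1.052 × 1.0513 × 1.025 × 1.020 ≈ 1.3130954099.
Purchasing power today: ¥426,995 divided by that factor.

¥325,182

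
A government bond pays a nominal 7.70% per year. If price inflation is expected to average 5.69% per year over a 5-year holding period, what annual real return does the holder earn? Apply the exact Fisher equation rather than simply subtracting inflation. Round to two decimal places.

With constant rates the annual real return is the same each year: (1+7.70%)/(1+5.69%) − 1 = 0.01902.

1.90%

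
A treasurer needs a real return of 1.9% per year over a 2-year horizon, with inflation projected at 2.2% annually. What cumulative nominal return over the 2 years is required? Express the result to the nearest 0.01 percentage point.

8.46%

Required annual nominal rate: (1+1.9%)(1+2.2%) − 1 = 4.1418%.
Cumulative over 2 years: (1 + 0.041418)^2 − 1 ≈ 0.08455.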